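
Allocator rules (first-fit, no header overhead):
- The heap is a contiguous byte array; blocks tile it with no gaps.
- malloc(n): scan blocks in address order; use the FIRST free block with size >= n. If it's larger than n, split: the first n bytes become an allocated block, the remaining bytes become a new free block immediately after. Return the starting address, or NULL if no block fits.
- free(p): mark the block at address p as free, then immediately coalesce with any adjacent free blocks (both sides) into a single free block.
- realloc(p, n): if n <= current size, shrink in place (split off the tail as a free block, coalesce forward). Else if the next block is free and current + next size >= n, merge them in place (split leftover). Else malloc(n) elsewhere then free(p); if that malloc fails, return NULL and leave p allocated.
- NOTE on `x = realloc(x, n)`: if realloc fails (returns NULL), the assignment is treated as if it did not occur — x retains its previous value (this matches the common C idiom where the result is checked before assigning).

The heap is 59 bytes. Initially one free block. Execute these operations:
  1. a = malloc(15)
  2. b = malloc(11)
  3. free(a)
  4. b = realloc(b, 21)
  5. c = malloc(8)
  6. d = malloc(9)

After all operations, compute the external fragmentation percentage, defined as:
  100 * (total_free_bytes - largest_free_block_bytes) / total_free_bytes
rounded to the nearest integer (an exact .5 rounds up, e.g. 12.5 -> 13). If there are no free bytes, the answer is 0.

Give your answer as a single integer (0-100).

Answer: 33

Derivation:
Op 1: a = malloc(15) -> a = 0; heap: [0-14 ALLOC][15-58 FREE]
Op 2: b = malloc(11) -> b = 15; heap: [0-14 ALLOC][15-25 ALLOC][26-58 FREE]
Op 3: free(a) -> (freed a); heap: [0-14 FREE][15-25 ALLOC][26-58 FREE]
Op 4: b = realloc(b, 21) -> b = 15; heap: [0-14 FREE][15-35 ALLOC][36-58 FREE]
Op 5: c = malloc(8) -> c = 0; heap: [0-7 ALLOC][8-14 FREE][15-35 ALLOC][36-58 FREE]
Op 6: d = malloc(9) -> d = 36; heap: [0-7 ALLOC][8-14 FREE][15-35 ALLOC][36-44 ALLOC][45-58 FREE]
Free blocks: [7 14] total_free=21 largest=14 -> 100*(21-14)/21 = 700/21 ≈ 33.333 -> rounds to 33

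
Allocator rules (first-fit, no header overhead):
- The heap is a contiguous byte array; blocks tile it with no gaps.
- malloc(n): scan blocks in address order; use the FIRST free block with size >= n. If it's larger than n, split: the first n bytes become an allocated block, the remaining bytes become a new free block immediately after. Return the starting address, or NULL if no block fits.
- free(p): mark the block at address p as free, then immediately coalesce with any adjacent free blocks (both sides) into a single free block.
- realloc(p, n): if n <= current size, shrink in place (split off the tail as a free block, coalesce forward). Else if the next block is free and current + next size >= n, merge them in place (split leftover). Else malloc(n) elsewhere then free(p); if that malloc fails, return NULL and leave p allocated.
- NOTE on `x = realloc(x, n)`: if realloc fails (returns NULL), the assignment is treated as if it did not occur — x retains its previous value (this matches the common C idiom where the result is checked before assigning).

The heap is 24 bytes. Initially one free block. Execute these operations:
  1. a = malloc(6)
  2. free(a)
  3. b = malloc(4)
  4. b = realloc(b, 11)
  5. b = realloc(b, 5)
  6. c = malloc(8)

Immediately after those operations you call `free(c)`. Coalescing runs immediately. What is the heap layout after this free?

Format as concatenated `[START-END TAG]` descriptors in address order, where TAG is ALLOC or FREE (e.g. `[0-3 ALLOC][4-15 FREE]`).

Answer: [0-4 ALLOC][5-23 FREE]

Derivation:
Op 1: a = malloc(6) -> a = 0; heap: [0-5 ALLOC][6-23 FREE]
Op 2: free(a) -> (freed a); heap: [0-23 FREE]
Op 3: b = malloc(4) -> b = 0; heap: [0-3 ALLOC][4-23 FREE]
Op 4: b = realloc(b, 11) -> b = 0; heap: [0-10 ALLOC][11-23 FREE]
Op 5: b = realloc(b, 5) -> b = 0; heap: [0-4 ALLOC][5-23 FREE]
Op 6: c = malloc(8) -> c = 5; heap: [0-4 ALLOC][5-12 ALLOC][13-23 FREE]
free(c): c = 5 -> block [5-12 ALLOC]; mark free, coalesce with adjacent free neighbors -> [0-4 ALLOC][5-23 FREE]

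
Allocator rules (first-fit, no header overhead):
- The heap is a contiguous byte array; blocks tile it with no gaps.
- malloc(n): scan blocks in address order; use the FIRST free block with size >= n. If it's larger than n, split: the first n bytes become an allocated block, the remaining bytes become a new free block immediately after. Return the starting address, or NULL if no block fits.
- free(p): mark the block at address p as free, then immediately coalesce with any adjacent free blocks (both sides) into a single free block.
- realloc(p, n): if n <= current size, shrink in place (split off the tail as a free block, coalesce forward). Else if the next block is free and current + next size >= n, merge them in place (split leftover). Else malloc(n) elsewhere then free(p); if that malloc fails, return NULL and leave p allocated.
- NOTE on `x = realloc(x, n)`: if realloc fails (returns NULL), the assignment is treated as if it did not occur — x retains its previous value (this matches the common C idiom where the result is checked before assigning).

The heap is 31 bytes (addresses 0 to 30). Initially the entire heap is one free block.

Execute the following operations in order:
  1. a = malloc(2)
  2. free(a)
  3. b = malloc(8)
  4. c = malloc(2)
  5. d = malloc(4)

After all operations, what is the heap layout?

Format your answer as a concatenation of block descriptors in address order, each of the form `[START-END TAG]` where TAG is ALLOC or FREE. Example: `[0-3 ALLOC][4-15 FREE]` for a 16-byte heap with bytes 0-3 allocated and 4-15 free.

Op 1: a = malloc(2) -> a = 0; heap: [0-1 ALLOC][2-30 FREE]
Op 2: free(a) -> (freed a); heap: [0-30 FREE]
Op 3: b = malloc(8) -> b = 0; heap: [0-7 ALLOC][8-30 FREE]
Op 4: c = malloc(2) -> c = 8; heap: [0-7 ALLOC][8-9 ALLOC][10-30 FREE]
Op 5: d = malloc(4) -> d = 10; heap: [0-7 ALLOC][8-9 ALLOC][10-13 ALLOC][14-30 FREE]

Answer: [0-7 ALLOC][8-9 ALLOC][10-13 ALLOC][14-30 FREE]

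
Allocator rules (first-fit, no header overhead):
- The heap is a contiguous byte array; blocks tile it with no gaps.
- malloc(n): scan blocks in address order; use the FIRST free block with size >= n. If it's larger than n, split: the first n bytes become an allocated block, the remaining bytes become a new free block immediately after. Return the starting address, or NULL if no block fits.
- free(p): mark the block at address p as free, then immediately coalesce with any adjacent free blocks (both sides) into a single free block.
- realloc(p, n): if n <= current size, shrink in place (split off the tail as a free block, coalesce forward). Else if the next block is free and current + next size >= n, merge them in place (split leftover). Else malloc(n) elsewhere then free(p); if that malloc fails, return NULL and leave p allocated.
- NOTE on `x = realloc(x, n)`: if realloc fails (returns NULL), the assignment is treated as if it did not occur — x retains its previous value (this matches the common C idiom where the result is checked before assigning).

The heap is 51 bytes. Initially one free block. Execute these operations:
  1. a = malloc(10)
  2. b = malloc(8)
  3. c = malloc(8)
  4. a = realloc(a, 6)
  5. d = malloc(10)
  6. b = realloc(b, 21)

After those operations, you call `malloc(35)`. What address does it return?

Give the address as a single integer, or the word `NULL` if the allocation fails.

Answer: NULL

Derivation:
Op 1: a = malloc(10) -> a = 0; heap: [0-9 ALLOC][10-50 FREE]
Op 2: b = malloc(8) -> b = 10; heap: [0-9 ALLOC][10-17 ALLOC][18-50 FREE]
Op 3: c = malloc(8) -> c = 18; heap: [0-9 ALLOC][10-17 ALLOC][18-25 ALLOC][26-50 FREE]
Op 4: a = realloc(a, 6) -> a = 0; heap: [0-5 ALLOC][6-9 FREE][10-17 ALLOC][18-25 ALLOC][26-50 FREE]
Op 5: d = malloc(10) -> d = 26; heap: [0-5 ALLOC][6-9 FREE][10-17 ALLOC][18-25 ALLOC][26-35 ALLOC][36-50 FREE]
Op 6: b = realloc(b, 21) -> NULL (b unchanged); heap: [0-5 ALLOC][6-9 FREE][10-17 ALLOC][18-25 ALLOC][26-35 ALLOC][36-50 FREE]
malloc(35): first-fit scan over [0-5 ALLOC][6-9 FREE][10-17 ALLOC][18-25 ALLOC][26-35 ALLOC][36-50 FREE] -> NULL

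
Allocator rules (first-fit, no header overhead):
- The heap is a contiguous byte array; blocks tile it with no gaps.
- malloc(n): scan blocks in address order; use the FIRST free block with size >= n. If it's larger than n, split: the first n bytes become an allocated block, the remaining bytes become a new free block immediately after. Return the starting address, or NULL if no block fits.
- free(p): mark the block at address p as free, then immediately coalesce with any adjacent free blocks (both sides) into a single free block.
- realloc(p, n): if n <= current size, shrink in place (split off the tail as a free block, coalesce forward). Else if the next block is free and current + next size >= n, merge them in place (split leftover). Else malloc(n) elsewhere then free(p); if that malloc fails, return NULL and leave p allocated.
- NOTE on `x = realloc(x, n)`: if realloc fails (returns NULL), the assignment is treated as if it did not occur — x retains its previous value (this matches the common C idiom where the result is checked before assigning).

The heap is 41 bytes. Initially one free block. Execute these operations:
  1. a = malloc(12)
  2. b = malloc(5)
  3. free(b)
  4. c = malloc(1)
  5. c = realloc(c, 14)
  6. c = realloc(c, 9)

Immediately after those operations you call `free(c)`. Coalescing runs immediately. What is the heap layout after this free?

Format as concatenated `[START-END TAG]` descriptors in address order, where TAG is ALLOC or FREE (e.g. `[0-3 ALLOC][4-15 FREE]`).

Op 1: a = malloc(12) -> a = 0; heap: [0-11 ALLOC][12-40 FREE]
Op 2: b = malloc(5) -> b = 12; heap: [0-11 ALLOC][12-16 ALLOC][17-40 FREE]
Op 3: free(b) -> (freed b); heap: [0-11 ALLOC][12-40 FREE]
Op 4: c = malloc(1) -> c = 12; heap: [0-11 ALLOC][12-12 ALLOC][13-40 FREE]
Op 5: c = realloc(c, 14) -> c = 12; heap: [0-11 ALLOC][12-25 ALLOC][26-40 FREE]
Op 6: c = realloc(c, 9) -> c = 12; heap: [0-11 ALLOC][12-20 ALLOC][21-40 FREE]
free(c): c = 12 -> block [12-20 ALLOC]; mark free, coalesce with adjacent free neighbors -> [0-11 ALLOC][12-40 FREE]

Answer: [0-11 ALLOC][12-40 FREE]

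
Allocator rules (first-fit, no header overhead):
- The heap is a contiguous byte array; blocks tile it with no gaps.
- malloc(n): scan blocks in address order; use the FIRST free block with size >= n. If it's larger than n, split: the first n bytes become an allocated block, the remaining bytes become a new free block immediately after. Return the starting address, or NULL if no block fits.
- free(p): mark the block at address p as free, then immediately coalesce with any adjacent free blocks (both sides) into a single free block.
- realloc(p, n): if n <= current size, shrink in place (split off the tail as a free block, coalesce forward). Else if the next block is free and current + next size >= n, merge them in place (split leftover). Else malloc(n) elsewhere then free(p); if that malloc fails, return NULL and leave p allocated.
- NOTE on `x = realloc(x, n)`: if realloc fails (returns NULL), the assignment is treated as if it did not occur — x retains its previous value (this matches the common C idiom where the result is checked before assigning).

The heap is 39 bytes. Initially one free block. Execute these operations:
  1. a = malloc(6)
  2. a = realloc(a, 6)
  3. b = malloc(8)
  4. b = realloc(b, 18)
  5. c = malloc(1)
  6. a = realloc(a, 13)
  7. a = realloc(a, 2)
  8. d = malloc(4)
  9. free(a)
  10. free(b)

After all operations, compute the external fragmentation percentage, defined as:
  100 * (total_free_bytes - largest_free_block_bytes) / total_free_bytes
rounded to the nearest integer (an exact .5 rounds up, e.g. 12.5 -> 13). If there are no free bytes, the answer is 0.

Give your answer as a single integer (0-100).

Op 1: a = malloc(6) -> a = 0; heap: [0-5 ALLOC][6-38 FREE]
Op 2: a = realloc(a, 6) -> a = 0; heap: [0-5 ALLOC][6-38 FREE]
Op 3: b = malloc(8) -> b = 6; heap: [0-5 ALLOC][6-13 ALLOC][14-38 FREE]
Op 4: b = realloc(b, 18) -> b = 6; heap: [0-5 ALLOC][6-23 ALLOC][24-38 FREE]
Op 5: c = malloc(1) -> c = 24; heap: [0-5 ALLOC][6-23 ALLOC][24-24 ALLOC][25-38 FREE]
Op 6: a = realloc(a, 13) -> a = 25; heap: [0-5 FREE][6-23 ALLOC][24-24 ALLOC][25-37 ALLOC][38-38 FREE]
Op 7: a = realloc(a, 2) -> a = 25; heap: [0-5 FREE][6-23 ALLOC][24-24 ALLOC][25-26 ALLOC][27-38 FREE]
Op 8: d = malloc(4) -> d = 0; heap: [0-3 ALLOC][4-5 FREE][6-23 ALLOC][24-24 ALLOC][25-26 ALLOC][27-38 FREE]
Op 9: free(a) -> (freed a); heap: [0-3 ALLOC][4-5 FREE][6-23 ALLOC][24-24 ALLOC][25-38 FREE]
Op 10: free(b) -> (freed b); heap: [0-3 ALLOC][4-23 FREE][24-24 ALLOC][25-38 FREE]
Free blocks: [20 14] total_free=34 largest=20 -> 100*(34-20)/34 = 1400/34 ≈ 41.176 -> rounds to 41

Answer: 41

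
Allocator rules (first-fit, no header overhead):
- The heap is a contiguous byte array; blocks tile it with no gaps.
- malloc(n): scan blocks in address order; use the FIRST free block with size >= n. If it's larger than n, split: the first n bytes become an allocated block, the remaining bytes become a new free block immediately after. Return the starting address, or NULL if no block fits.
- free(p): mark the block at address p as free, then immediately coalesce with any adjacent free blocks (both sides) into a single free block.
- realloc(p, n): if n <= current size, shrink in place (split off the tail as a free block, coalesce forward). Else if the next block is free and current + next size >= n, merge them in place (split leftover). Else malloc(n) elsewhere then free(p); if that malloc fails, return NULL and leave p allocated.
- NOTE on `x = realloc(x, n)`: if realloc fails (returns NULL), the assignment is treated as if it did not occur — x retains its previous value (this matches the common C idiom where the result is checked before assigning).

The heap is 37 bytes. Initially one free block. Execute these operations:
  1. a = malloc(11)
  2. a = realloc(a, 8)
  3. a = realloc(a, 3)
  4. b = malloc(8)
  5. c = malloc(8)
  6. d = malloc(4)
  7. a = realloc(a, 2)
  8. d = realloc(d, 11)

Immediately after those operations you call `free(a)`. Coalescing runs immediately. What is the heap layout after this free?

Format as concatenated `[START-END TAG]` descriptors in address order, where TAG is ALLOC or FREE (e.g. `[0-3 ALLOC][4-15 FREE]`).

Op 1: a = malloc(11) -> a = 0; heap: [0-10 ALLOC][11-36 FREE]
Op 2: a = realloc(a, 8) -> a = 0; heap: [0-7 ALLOC][8-36 FREE]
Op 3: a = realloc(a, 3) -> a = 0; heap: [0-2 ALLOC][3-36 FREE]
Op 4: b = malloc(8) -> b = 3; heap: [0-2 ALLOC][3-10 ALLOC][11-36 FREE]
Op 5: c = malloc(8) -> c = 11; heap: [0-2 ALLOC][3-10 ALLOC][11-18 ALLOC][19-36 FREE]
Op 6: d = malloc(4) -> d = 19; heap: [0-2 ALLOC][3-10 ALLOC][11-18 ALLOC][19-22 ALLOC][23-36 FREE]
Op 7: a = realloc(a, 2) -> a = 0; heap: [0-1 ALLOC][2-2 FREE][3-10 ALLOC][11-18 ALLOC][19-22 ALLOC][23-36 FREE]
Op 8: d = realloc(d, 11) -> d = 19; heap: [0-1 ALLOC][2-2 FREE][3-10 ALLOC][11-18 ALLOC][19-29 ALLOC][30-36 FREE]
free(a): a = 0 -> block [0-1 ALLOC]; mark free, coalesce with adjacent free neighbors -> [0-2 FREE][3-10 ALLOC][11-18 ALLOC][19-29 ALLOC][30-36 FREE]

Answer: [0-2 FREE][3-10 ALLOC][11-18 ALLOC][19-29 ALLOC][30-36 FREE]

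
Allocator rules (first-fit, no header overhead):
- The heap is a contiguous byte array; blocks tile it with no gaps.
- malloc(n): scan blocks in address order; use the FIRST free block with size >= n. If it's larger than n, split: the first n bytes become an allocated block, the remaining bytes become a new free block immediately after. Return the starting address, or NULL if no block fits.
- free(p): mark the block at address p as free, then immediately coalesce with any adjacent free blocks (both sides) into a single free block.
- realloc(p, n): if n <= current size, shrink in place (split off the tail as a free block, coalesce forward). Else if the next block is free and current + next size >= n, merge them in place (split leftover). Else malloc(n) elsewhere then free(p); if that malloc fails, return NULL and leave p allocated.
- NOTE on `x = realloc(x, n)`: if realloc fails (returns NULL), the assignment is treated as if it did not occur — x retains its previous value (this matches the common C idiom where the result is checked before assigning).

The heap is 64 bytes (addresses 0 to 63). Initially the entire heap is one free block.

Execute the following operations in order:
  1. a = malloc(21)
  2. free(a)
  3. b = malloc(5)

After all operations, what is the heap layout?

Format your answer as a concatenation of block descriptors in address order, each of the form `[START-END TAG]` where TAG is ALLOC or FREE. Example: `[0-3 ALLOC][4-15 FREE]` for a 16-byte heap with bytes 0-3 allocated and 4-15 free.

Answer: [0-4 ALLOC][5-63 FREE]

Derivation:
Op 1: a = malloc(21) -> a = 0; heap: [0-20 ALLOC][21-63 FREE]
Op 2: free(a) -> (freed a); heap: [0-63 FREE]
Op 3: b = malloc(5) -> b = 0; heap: [0-4 ALLOC][5-63 FREE]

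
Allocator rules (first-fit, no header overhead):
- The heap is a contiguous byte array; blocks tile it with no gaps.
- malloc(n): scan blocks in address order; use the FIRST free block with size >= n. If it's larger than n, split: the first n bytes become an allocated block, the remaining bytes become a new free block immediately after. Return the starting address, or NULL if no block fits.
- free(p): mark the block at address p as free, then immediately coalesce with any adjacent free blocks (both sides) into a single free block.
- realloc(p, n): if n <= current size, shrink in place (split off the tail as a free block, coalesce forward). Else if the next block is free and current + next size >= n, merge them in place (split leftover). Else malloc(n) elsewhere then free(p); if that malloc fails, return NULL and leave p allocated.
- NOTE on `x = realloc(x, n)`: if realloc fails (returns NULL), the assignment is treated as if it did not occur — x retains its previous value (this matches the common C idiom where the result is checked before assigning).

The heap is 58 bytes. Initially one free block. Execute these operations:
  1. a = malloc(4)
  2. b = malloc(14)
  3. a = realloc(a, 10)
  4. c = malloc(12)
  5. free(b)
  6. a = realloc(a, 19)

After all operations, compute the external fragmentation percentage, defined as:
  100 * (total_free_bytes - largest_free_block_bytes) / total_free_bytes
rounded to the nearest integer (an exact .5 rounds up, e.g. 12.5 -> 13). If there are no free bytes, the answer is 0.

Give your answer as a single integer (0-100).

Op 1: a = malloc(4) -> a = 0; heap: [0-3 ALLOC][4-57 FREE]
Op 2: b = malloc(14) -> b = 4; heap: [0-3 ALLOC][4-17 ALLOC][18-57 FREE]
Op 3: a = realloc(a, 10) -> a = 18; heap: [0-3 FREE][4-17 ALLOC][18-27 ALLOC][28-57 FREE]
Op 4: c = malloc(12) -> c = 28; heap: [0-3 FREE][4-17 ALLOC][18-27 ALLOC][28-39 ALLOC][40-57 FREE]
Op 5: free(b) -> (freed b); heap: [0-17 FREE][18-27 ALLOC][28-39 ALLOC][40-57 FREE]
Op 6: a = realloc(a, 19) -> NULL (a unchanged); heap: [0-17 FREE][18-27 ALLOC][28-39 ALLOC][40-57 FREE]
Free blocks: [18 18] total_free=36 largest=18 -> 100*(36-18)/36 = 1800/36 = 50

Answer: 50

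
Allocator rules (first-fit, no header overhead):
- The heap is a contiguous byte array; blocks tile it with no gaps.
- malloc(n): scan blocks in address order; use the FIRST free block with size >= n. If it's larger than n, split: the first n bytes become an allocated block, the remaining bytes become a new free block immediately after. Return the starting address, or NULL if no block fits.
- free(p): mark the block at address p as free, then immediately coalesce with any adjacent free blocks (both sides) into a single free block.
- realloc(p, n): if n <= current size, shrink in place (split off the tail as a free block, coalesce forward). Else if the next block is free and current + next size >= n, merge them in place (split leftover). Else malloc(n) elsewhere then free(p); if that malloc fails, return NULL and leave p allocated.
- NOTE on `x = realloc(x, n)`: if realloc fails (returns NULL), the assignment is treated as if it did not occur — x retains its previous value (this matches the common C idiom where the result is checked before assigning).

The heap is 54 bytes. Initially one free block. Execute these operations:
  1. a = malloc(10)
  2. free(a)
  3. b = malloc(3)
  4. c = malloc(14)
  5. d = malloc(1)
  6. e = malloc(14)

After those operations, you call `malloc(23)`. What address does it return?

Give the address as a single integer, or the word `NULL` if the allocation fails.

Op 1: a = malloc(10) -> a = 0; heap: [0-9 ALLOC][10-53 FREE]
Op 2: free(a) -> (freed a); heap: [0-53 FREE]
Op 3: b = malloc(3) -> b = 0; heap: [0-2 ALLOC][3-53 FREE]
Op 4: c = malloc(14) -> c = 3; heap: [0-2 ALLOC][3-16 ALLOC][17-53 FREE]
Op 5: d = malloc(1) -> d = 17; heap: [0-2 ALLOC][3-16 ALLOC][17-17 ALLOC][18-53 FREE]
Op 6: e = malloc(14) -> e = 18; heap: [0-2 ALLOC][3-16 ALLOC][17-17 ALLOC][18-31 ALLOC][32-53 FREE]
malloc(23): first-fit scan over [0-2 ALLOC][3-16 ALLOC][17-17 ALLOC][18-31 ALLOC][32-53 FREE] -> NULL

Answer: NULL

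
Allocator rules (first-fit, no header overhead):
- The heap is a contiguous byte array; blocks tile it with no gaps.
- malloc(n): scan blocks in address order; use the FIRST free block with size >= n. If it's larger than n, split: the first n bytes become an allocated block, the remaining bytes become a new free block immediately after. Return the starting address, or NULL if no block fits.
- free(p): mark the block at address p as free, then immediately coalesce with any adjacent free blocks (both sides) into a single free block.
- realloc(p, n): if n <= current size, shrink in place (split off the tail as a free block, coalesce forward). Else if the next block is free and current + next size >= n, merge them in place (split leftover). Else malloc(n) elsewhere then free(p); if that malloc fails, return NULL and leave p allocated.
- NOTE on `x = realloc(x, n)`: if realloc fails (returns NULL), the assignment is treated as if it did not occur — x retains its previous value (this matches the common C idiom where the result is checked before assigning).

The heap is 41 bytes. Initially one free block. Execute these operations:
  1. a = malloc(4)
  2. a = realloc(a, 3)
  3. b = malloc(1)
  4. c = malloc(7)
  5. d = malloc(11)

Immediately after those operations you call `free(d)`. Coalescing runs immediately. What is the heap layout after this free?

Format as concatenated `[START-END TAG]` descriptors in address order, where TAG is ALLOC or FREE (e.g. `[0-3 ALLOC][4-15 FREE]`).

Answer: [0-2 ALLOC][3-3 ALLOC][4-10 ALLOC][11-40 FREE]

Derivation:
Op 1: a = malloc(4) -> a = 0; heap: [0-3 ALLOC][4-40 FREE]
Op 2: a = realloc(a, 3) -> a = 0; heap: [0-2 ALLOC][3-40 FREE]
Op 3: b = malloc(1) -> b = 3; heap: [0-2 ALLOC][3-3 ALLOC][4-40 FREE]
Op 4: c = malloc(7) -> c = 4; heap: [0-2 ALLOC][3-3 ALLOC][4-10 ALLOC][11-40 FREE]
Op 5: d = malloc(11) -> d = 11; heap: [0-2 ALLOC][3-3 ALLOC][4-10 ALLOC][11-21 ALLOC][22-40 FREE]
free(d): d = 11 -> block [11-21 ALLOC]; mark free, coalesce with adjacent free neighbors -> [0-2 ALLOC][3-3 ALLOC][4-10 ALLOC][11-40 FREE]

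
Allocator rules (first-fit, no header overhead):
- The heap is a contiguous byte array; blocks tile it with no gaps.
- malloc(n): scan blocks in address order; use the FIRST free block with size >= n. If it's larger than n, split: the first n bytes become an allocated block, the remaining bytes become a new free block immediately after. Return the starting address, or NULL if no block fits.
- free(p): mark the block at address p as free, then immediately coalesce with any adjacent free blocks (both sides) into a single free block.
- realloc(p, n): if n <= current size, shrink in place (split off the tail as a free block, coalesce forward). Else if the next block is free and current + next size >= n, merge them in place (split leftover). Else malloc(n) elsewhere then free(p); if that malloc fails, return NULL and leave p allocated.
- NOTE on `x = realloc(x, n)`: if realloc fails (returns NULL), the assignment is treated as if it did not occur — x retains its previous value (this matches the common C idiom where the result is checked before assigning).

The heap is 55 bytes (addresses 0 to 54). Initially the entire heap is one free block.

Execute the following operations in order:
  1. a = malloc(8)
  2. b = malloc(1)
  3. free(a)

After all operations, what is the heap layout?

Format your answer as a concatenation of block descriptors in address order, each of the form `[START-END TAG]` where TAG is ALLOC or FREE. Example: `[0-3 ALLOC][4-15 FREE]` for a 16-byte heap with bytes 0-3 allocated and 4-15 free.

Answer: [0-7 FREE][8-8 ALLOC][9-54 FREE]

Derivation:
Op 1: a = malloc(8) -> a = 0; heap: [0-7 ALLOC][8-54 FREE]
Op 2: b = malloc(1) -> b = 8; heap: [0-7 ALLOC][8-8 ALLOC][9-54 FREE]
Op 3: free(a) -> (freed a); heap: [0-7 FREE][8-8 ALLOC][9-54 FREE]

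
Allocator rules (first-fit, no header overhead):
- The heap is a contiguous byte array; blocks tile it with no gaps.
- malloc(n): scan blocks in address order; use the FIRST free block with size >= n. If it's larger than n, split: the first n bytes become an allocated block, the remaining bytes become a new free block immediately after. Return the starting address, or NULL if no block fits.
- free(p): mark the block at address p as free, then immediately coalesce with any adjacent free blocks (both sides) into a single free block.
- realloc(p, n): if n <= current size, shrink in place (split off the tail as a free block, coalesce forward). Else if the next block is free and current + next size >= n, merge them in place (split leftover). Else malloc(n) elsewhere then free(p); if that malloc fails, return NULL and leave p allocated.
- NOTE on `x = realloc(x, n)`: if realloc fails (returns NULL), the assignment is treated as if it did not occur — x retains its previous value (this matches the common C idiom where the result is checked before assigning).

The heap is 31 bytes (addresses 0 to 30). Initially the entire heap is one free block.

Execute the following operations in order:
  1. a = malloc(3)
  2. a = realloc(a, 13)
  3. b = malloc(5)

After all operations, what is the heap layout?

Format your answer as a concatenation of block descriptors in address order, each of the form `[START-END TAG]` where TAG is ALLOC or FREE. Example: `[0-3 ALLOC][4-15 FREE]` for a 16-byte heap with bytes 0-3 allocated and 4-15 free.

Answer: [0-12 ALLOC][13-17 ALLOC][18-30 FREE]

Derivation:
Op 1: a = malloc(3) -> a = 0; heap: [0-2 ALLOC][3-30 FREE]
Op 2: a = realloc(a, 13) -> a = 0; heap: [0-12 ALLOC][13-30 FREE]
Op 3: b = malloc(5) -> b = 13; heap: [0-12 ALLOC][13-17 ALLOC][18-30 FREE]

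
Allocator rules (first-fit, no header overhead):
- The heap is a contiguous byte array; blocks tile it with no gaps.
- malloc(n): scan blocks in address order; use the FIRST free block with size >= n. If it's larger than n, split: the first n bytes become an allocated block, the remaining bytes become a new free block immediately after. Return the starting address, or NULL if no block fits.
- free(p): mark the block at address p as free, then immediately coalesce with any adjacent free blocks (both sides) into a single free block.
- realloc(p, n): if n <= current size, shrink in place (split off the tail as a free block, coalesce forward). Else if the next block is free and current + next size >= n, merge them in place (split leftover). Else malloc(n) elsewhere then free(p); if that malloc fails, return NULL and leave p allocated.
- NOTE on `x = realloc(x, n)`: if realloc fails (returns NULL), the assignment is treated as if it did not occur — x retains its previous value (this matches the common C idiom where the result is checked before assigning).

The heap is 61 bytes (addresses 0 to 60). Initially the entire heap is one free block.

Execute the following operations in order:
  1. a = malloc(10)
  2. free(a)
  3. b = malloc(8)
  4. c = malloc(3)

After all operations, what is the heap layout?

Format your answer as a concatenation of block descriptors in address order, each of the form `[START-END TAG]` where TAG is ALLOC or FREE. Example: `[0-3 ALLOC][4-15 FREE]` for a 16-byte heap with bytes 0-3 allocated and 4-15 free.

Op 1: a = malloc(10) -> a = 0; heap: [0-9 ALLOC][10-60 FREE]
Op 2: free(a) -> (freed a); heap: [0-60 FREE]
Op 3: b = malloc(8) -> b = 0; heap: [0-7 ALLOC][8-60 FREE]
Op 4: c = malloc(3) -> c = 8; heap: [0-7 ALLOC][8-10 ALLOC][11-60 FREE]

Answer: [0-7 ALLOC][8-10 ALLOC][11-60 FREE]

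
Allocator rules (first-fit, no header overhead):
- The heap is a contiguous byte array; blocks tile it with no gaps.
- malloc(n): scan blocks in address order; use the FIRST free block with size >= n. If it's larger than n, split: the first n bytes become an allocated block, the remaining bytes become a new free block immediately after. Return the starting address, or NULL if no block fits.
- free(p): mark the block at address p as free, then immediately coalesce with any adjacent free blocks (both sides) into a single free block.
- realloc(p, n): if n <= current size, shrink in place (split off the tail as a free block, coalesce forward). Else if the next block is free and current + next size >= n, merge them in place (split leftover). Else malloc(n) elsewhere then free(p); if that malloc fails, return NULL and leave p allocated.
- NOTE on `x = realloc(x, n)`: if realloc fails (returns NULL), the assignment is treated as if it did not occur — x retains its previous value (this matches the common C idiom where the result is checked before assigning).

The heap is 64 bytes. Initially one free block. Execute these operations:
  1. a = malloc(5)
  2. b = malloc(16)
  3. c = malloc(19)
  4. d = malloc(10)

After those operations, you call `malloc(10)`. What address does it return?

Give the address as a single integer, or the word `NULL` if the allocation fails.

Answer: 50

Derivation:
Op 1: a = malloc(5) -> a = 0; heap: [0-4 ALLOC][5-63 FREE]
Op 2: b = malloc(16) -> b = 5; heap: [0-4 ALLOC][5-20 ALLOC][21-63 FREE]
Op 3: c = malloc(19) -> c = 21; heap: [0-4 ALLOC][5-20 ALLOC][21-39 ALLOC][40-63 FREE]
Op 4: d = malloc(10) -> d = 40; heap: [0-4 ALLOC][5-20 ALLOC][21-39 ALLOC][40-49 ALLOC][50-63 FREE]
malloc(10): first-fit scan over [0-4 ALLOC][5-20 ALLOC][21-39 ALLOC][40-49 ALLOC][50-63 FREE] -> 50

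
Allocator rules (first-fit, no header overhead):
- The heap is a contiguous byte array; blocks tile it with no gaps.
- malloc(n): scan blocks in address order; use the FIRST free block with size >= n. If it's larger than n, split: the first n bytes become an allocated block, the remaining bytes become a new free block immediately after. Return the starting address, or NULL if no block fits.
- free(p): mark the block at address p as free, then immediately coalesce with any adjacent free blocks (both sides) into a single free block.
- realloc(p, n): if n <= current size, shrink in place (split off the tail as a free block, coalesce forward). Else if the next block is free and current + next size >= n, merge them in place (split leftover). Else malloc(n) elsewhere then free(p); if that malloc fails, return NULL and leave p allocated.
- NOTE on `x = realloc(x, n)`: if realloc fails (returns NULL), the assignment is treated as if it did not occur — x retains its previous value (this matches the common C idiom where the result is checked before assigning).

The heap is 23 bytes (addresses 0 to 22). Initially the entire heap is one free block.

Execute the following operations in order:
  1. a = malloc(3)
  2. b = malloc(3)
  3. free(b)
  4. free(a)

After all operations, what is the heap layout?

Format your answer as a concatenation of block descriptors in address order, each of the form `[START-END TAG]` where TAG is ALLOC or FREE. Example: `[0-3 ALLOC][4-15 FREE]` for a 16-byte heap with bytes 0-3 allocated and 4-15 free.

Answer: [0-22 FREE]

Derivation:
Op 1: a = malloc(3) -> a = 0; heap: [0-2 ALLOC][3-22 FREE]
Op 2: b = malloc(3) -> b = 3; heap: [0-2 ALLOC][3-5 ALLOC][6-22 FREE]
Op 3: free(b) -> (freed b); heap: [0-2 ALLOC][3-22 FREE]
Op 4: free(a) -> (freed a); heap: [0-22 FREE]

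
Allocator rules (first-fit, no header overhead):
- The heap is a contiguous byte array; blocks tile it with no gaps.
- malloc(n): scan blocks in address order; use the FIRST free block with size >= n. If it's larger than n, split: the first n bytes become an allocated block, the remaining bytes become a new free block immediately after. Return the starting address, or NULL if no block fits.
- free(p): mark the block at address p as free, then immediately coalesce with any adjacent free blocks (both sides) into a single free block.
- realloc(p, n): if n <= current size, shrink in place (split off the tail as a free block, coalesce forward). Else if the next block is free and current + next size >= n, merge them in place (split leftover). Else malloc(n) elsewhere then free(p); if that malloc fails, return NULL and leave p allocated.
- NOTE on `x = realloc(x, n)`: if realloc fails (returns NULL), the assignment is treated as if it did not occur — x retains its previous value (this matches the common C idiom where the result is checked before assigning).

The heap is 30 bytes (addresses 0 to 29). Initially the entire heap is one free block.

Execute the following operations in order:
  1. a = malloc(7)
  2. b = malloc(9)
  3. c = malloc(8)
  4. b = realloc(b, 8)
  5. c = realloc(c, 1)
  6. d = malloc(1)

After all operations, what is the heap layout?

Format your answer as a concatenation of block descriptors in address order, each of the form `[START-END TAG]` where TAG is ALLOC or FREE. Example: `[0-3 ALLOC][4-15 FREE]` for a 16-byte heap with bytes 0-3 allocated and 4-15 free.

Op 1: a = malloc(7) -> a = 0; heap: [0-6 ALLOC][7-29 FREE]
Op 2: b = malloc(9) -> b = 7; heap: [0-6 ALLOC][7-15 ALLOC][16-29 FREE]
Op 3: c = malloc(8) -> c = 16; heap: [0-6 ALLOC][7-15 ALLOC][16-23 ALLOC][24-29 FREE]
Op 4: b = realloc(b, 8) -> b = 7; heap: [0-6 ALLOC][7-14 ALLOC][15-15 FREE][16-23 ALLOC][24-29 FREE]
Op 5: c = realloc(c, 1) -> c = 16; heap: [0-6 ALLOC][7-14 ALLOC][15-15 FREE][16-16 ALLOC][17-29 FREE]
Op 6: d = malloc(1) -> d = 15; heap: [0-6 ALLOC][7-14 ALLOC][15-15 ALLOC][16-16 ALLOC][17-29 FREE]

Answer: [0-6 ALLOC][7-14 ALLOC][15-15 ALLOC][16-16 ALLOC][17-29 FREE]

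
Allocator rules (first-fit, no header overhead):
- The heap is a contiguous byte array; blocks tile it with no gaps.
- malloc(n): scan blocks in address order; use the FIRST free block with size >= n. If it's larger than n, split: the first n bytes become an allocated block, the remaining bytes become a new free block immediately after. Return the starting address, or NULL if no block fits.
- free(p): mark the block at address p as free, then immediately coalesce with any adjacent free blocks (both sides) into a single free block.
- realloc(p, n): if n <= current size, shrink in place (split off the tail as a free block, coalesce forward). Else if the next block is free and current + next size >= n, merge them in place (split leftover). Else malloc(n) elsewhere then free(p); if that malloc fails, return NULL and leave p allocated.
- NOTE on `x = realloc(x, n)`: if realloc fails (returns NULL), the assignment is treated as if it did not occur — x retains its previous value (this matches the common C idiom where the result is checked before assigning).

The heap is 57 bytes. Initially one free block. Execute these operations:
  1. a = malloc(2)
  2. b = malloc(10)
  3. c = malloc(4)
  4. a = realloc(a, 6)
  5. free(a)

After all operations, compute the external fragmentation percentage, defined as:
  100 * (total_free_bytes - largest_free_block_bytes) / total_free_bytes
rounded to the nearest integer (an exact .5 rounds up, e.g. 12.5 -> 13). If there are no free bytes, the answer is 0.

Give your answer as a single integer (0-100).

Answer: 5

Derivation:
Op 1: a = malloc(2) -> a = 0; heap: [0-1 ALLOC][2-56 FREE]
Op 2: b = malloc(10) -> b = 2; heap: [0-1 ALLOC][2-11 ALLOC][12-56 FREE]
Op 3: c = malloc(4) -> c = 12; heap: [0-1 ALLOC][2-11 ALLOC][12-15 ALLOC][16-56 FREE]
Op 4: a = realloc(a, 6) -> a = 16; heap: [0-1 FREE][2-11 ALLOC][12-15 ALLOC][16-21 ALLOC][22-56 FREE]
Op 5: free(a) -> (freed a); heap: [0-1 FREE][2-11 ALLOC][12-15 ALLOC][16-56 FREE]
Free blocks: [2 41] total_free=43 largest=41 -> 100*(43-41)/43 = 200/43 ≈ 4.651 -> rounds to 5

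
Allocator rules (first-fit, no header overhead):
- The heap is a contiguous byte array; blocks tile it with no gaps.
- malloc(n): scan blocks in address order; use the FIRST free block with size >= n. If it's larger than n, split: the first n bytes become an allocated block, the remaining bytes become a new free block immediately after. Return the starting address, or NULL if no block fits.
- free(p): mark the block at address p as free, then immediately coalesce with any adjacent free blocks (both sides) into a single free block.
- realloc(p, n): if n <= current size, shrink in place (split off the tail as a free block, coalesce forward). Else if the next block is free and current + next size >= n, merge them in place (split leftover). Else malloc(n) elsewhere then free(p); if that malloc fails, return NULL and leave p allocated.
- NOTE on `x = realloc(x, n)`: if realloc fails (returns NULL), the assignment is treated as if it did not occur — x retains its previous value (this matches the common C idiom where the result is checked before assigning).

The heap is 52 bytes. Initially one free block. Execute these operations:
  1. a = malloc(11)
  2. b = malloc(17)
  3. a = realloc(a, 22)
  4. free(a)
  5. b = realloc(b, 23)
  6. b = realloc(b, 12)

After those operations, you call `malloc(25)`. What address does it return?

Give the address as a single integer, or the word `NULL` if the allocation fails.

Answer: 23

Derivation:
Op 1: a = malloc(11) -> a = 0; heap: [0-10 ALLOC][11-51 FREE]
Op 2: b = malloc(17) -> b = 11; heap: [0-10 ALLOC][11-27 ALLOC][28-51 FREE]
Op 3: a = realloc(a, 22) -> a = 28; heap: [0-10 FREE][11-27 ALLOC][28-49 ALLOC][50-51 FREE]
Op 4: free(a) -> (freed a); heap: [0-10 FREE][11-27 ALLOC][28-51 FREE]
Op 5: b = realloc(b, 23) -> b = 11; heap: [0-10 FREE][11-33 ALLOC][34-51 FREE]
Op 6: b = realloc(b, 12) -> b = 11; heap: [0-10 FREE][11-22 ALLOC][23-51 FREE]
malloc(25): first-fit scan over [0-10 FREE][11-22 ALLOC][23-51 FREE] -> 23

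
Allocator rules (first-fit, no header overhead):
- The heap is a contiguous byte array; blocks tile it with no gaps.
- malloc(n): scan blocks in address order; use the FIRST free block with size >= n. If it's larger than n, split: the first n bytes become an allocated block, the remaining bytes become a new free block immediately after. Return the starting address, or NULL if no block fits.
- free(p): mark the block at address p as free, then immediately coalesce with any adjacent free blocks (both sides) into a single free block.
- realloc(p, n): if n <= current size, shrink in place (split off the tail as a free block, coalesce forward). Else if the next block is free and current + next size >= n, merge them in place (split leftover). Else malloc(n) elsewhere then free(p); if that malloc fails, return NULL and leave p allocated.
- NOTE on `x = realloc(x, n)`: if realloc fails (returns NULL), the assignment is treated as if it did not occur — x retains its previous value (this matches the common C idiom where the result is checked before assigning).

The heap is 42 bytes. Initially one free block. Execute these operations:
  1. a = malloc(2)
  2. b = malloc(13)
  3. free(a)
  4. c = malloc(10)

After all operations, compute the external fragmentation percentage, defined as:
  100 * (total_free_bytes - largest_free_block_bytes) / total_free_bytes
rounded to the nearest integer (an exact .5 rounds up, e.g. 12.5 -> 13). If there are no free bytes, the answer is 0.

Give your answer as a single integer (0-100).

Answer: 11

Derivation:
Op 1: a = malloc(2) -> a = 0; heap: [0-1 ALLOC][2-41 FREE]
Op 2: b = malloc(13) -> b = 2; heap: [0-1 ALLOC][2-14 ALLOC][15-41 FREE]
Op 3: free(a) -> (freed a); heap: [0-1 FREE][2-14 ALLOC][15-41 FREE]
Op 4: c = malloc(10) -> c = 15; heap: [0-1 FREE][2-14 ALLOC][15-24 ALLOC][25-41 FREE]
Free blocks: [2 17] total_free=19 largest=17 -> 100*(19-17)/19 = 200/19 ≈ 10.526 -> rounds to 11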